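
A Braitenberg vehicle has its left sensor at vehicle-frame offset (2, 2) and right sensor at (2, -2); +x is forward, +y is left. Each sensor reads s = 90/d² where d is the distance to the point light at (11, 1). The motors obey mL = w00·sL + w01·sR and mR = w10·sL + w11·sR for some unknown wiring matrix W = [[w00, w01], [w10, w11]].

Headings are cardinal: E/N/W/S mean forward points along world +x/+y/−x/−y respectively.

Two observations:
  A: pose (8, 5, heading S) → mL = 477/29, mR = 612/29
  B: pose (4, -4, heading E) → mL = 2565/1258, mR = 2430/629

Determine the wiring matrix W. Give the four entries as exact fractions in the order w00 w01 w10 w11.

obs A: pose=(8,5,S) → sL=18, sR=90/29, mL=477/29, mR=612/29
obs B: pose=(4,-4,E) → sL=45/17, sR=45/37, mL=2565/1258, mR=2430/629
sensor matrix S = [[18, 90/29], [45/17, 45/37]]; det S = 249480/18241
solve [mL_A; mL_B] = S·[w00; w01] and [mR_A; mR_B] = S·[w10; w11]:
  w00 = 1, w01 = -1/2, w10 = 1, w11 = 1

1 -1/2 1 1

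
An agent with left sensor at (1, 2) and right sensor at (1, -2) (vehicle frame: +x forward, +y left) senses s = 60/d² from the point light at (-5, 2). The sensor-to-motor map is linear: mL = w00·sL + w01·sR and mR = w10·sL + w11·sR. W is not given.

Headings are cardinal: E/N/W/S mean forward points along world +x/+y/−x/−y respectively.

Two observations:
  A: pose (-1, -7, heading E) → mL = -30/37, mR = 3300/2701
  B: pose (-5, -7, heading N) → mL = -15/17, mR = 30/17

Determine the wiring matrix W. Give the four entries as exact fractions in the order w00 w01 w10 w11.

obs A: pose=(-1,-7,E) → sL=30/37, sR=30/73, mL=-30/37, mR=3300/2701
obs B: pose=(-5,-7,N) → sL=15/17, sR=15/17, mL=-15/17, mR=30/17
sensor matrix S = [[30/37, 30/73], [15/17, 15/17]]; det S = 16200/45917
solve [mL_A; mL_B] = S·[w00; w01] and [mR_A; mR_B] = S·[w10; w11]:
  w00 = -1, w01 = 0, w10 = 1, w11 = 1

-1 0 1 1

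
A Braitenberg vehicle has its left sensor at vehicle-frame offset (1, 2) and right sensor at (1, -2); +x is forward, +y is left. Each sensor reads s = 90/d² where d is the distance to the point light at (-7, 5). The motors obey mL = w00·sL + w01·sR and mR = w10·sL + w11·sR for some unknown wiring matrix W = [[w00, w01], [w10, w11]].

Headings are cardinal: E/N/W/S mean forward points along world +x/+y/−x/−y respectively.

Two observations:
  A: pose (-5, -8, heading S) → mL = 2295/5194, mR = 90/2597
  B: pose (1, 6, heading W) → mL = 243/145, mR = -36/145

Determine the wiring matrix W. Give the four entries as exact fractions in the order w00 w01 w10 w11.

1/2 1/2 -1 1

obs A: pose=(-5,-8,S) → sL=45/106, sR=45/98, mL=2295/5194, mR=90/2597
obs B: pose=(1,6,W) → sL=9/5, sR=45/29, mL=243/145, mR=-36/145
sensor matrix S = [[45/106, 45/98], [9/5, 45/29]]; det S = -12636/75313
solve [mL_A; mL_B] = S·[w00; w01] and [mR_A; mR_B] = S·[w10; w11]:
  w00 = 1/2, w01 = 1/2, w10 = -1, w11 = 1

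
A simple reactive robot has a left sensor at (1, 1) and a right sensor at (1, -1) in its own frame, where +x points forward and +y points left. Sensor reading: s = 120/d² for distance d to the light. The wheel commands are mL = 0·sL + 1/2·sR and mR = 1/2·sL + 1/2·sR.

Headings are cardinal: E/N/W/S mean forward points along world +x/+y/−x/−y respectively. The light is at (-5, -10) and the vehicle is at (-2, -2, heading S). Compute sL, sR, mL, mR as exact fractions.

24/13 120/53 60/53 1416/689

left sensor world pos  = (-1, -3); dL² = 65
right sensor world pos = (-3, -3); dR² = 53
sL = 120/65 = 24/13
sR = 120/53 = 120/53
mL = 0·sL + 1/2·sR = 60/53
mR = 1/2·sL + 1/2·sR = 1416/689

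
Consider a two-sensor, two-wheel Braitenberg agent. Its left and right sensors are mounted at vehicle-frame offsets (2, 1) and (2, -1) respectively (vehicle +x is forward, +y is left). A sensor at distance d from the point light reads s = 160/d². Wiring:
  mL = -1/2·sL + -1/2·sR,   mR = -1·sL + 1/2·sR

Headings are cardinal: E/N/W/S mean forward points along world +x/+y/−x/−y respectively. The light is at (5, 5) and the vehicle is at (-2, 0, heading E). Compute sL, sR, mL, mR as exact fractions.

left sensor world pos  = (0, 1); dL² = 41
right sensor world pos = (0, -1); dR² = 61
sL = 160/41 = 160/41
sR = 160/61 = 160/61
mL = -1/2·sL + -1/2·sR = -8160/2501
mR = -1·sL + 1/2·sR = -6480/2501

160/41 160/61 -8160/2501 -6480/2501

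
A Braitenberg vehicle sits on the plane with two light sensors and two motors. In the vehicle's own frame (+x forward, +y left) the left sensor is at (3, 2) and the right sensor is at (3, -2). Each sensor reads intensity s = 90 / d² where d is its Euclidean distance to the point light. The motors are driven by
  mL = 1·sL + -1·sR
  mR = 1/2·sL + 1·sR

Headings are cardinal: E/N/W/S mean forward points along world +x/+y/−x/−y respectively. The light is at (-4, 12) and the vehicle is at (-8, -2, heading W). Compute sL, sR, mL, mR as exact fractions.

18/61 90/193 -2016/11773 7227/11773

left sensor world pos  = (-11, -4); dL² = 305
right sensor world pos = (-11, 0); dR² = 193
sL = 90/305 = 18/61
sR = 90/193 = 90/193
mL = 1·sL + -1·sR = -2016/11773
mR = 1/2·sL + 1·sR = 7227/11773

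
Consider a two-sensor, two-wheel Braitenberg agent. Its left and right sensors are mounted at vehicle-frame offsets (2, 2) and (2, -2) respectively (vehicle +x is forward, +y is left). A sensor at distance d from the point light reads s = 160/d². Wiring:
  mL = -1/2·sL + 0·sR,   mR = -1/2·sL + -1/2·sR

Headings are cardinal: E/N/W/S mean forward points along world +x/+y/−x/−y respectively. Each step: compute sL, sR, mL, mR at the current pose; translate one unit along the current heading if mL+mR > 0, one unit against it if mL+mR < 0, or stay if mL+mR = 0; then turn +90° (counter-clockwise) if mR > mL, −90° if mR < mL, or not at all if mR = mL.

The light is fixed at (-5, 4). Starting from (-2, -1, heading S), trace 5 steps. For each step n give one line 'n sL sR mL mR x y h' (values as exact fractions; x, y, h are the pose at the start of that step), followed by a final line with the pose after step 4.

0 80/37 16/5 -40/37 -496/185 -2 -1 S
1 160/37 32 -80/37 -672/37 -2 0 W
2 20 4 -10 -12 -1 0 N
3 32/9 32/17 -16/9 -416/153 -1 -1 E
4 80/37 16/5 -40/37 -496/185 -2 -1 S
final -2 0 W

n=0: pose=(-2,-1,S); sL=80/37, sR=16/5; mL=-40/37, mR=-496/185; mL+mR=-696/185 → advance -1; mR−mL=-8/5 → turn -1·90°
n=1: pose=(-2,0,W); sL=160/37, sR=32; mL=-80/37, mR=-672/37; mL+mR=-752/37 → advance -1; mR−mL=-16 → turn -1·90°
n=2: pose=(-1,0,N); sL=20, sR=4; mL=-10, mR=-12; mL+mR=-22 → advance -1; mR−mL=-2 → turn -1·90°
n=3: pose=(-1,-1,E); sL=32/9, sR=32/17; mL=-16/9, mR=-416/153; mL+mR=-688/153 → advance -1; mR−mL=-16/17 → turn -1·90°
n=4: pose=(-2,-1,S); sL=80/37, sR=16/5; mL=-40/37, mR=-496/185; mL+mR=-696/185 → advance -1; mR−mL=-8/5 → turn -1·90°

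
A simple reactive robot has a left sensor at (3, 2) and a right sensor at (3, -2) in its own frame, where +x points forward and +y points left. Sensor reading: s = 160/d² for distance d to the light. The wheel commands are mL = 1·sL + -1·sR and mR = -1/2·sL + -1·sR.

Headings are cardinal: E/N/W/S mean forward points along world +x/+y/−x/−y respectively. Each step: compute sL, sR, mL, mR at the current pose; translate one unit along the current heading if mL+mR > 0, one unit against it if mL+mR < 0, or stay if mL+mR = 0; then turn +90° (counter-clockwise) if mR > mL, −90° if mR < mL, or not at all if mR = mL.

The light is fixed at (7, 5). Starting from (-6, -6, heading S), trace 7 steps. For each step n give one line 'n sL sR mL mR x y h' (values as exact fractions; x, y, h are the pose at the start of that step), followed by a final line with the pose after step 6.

n=0: pose=(-6,-6,S); sL=160/317, sR=160/421; mL=16640/133457, mR=-84400/133457; mL+mR=-67760/133457 → advance -1; mR−mL=-240/317 → turn -1·90°
n=1: pose=(-6,-5,W); sL=2/5, sR=1/2; mL=-1/10, mR=-7/10; mL+mR=-4/5 → advance -1; mR−mL=-3/5 → turn -1·90°
n=2: pose=(-5,-5,N); sL=32/49, sR=160/149; mL=-3072/7301, mR=-10224/7301; mL+mR=-13296/7301 → advance -1; mR−mL=-48/49 → turn -1·90°
n=3: pose=(-5,-6,E); sL=80/81, sR=16/25; mL=704/2025, mR=-2296/2025; mL+mR=-1592/2025 → advance -1; mR−mL=-40/27 → turn -1·90°
n=4: pose=(-6,-6,S); sL=160/317, sR=160/421; mL=16640/133457, mR=-84400/133457; mL+mR=-67760/133457 → advance -1; mR−mL=-240/317 → turn -1·90°
n=5: pose=(-6,-5,W); sL=2/5, sR=1/2; mL=-1/10, mR=-7/10; mL+mR=-4/5 → advance -1; mR−mL=-3/5 → turn -1·90°
n=6: pose=(-5,-5,N); sL=32/49, sR=160/149; mL=-3072/7301, mR=-10224/7301; mL+mR=-13296/7301 → advance -1; mR−mL=-48/49 → turn -1·90°

0 160/317 160/421 16640/133457 -84400/133457 -6 -6 S
1 2/5 1/2 -1/10 -7/10 -6 -5 W
2 32/49 160/149 -3072/7301 -10224/7301 -5 -5 N
3 80/81 16/25 704/2025 -2296/2025 -5 -6 E
4 160/317 160/421 16640/133457 -84400/133457 -6 -6 S
5 2/5 1/2 -1/10 -7/10 -6 -5 W
6 32/49 160/149 -3072/7301 -10224/7301 -5 -5 N
final -5 -6 E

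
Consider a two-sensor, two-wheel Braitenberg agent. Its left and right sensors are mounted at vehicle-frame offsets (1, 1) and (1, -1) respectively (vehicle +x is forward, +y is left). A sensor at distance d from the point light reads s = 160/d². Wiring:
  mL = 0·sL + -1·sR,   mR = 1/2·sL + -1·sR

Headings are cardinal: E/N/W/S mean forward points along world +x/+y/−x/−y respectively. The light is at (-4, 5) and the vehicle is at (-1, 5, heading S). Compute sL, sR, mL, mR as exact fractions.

160/17 32 -32 -464/17

left sensor world pos  = (0, 4); dL² = 17
right sensor world pos = (-2, 4); dR² = 5
sL = 160/17 = 160/17
sR = 160/5 = 32
mL = 0·sL + -1·sR = -32
mR = 1/2·sL + -1·sR = -464/17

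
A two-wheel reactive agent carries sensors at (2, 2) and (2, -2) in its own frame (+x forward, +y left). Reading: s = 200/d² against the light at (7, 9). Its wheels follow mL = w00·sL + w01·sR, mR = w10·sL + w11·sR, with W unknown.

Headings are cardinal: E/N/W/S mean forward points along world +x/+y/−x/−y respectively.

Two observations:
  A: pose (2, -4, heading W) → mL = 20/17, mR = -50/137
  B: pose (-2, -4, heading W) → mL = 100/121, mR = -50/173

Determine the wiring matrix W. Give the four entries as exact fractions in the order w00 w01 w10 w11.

0 1 -1/2 0

obs A: pose=(2,-4,W) → sL=100/137, sR=20/17, mL=20/17, mR=-50/137
obs B: pose=(-2,-4,W) → sL=100/173, sR=100/121, mL=100/121, mR=-50/173
sensor matrix S = [[100/137, 20/17], [100/173, 100/121]]; det S = -3744000/48752957
solve [mL_A; mL_B] = S·[w00; w01] and [mR_A; mR_B] = S·[w10; w11]:
  w00 = 0, w01 = 1, w10 = -1/2, w11 = 0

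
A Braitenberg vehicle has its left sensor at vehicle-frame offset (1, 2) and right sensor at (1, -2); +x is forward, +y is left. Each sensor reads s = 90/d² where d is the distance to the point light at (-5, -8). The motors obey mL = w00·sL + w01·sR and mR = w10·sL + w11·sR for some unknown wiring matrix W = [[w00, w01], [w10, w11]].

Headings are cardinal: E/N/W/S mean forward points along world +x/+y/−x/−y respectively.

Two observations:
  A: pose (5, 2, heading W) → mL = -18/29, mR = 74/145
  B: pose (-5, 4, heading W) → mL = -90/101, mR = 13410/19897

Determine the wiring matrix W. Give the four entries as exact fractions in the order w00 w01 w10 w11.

obs A: pose=(5,2,W) → sL=18/29, sR=2/5, mL=-18/29, mR=74/145
obs B: pose=(-5,4,W) → sL=90/101, sR=90/197, mL=-90/101, mR=13410/19897
sensor matrix S = [[18/29, 2/5], [90/101, 90/197]]; det S = -42048/577013
solve [mL_A; mL_B] = S·[w00; w01] and [mR_A; mR_B] = S·[w10; w11]:
  w00 = -1, w01 = 0, w10 = 1/2, w11 = 1/2

-1 0 1/2 1/2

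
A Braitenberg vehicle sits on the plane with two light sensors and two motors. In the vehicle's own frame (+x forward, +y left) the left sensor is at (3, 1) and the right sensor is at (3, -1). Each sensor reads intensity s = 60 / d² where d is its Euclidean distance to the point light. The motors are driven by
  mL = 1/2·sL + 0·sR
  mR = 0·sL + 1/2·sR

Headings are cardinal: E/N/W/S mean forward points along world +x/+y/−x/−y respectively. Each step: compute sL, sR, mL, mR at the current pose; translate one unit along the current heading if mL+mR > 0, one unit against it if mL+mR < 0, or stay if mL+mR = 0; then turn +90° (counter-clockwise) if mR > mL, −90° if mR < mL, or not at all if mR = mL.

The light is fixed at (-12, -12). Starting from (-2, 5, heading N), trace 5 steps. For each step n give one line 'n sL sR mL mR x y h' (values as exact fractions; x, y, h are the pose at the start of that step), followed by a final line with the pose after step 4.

n=0: pose=(-2,5,N); sL=60/481, sR=60/521; mL=30/481, mR=30/521; mL+mR=30060/250601 → advance +1; mR−mL=-1200/250601 → turn -1·90°
n=1: pose=(-2,6,E); sL=6/53, sR=30/229; mL=3/53, mR=15/229; mL+mR=1482/12137 → advance +1; mR−mL=108/12137 → turn +1·90°
n=2: pose=(-1,6,N); sL=60/541, sR=4/39; mL=30/541, mR=2/39; mL+mR=2252/21099 → advance +1; mR−mL=-88/21099 → turn -1·90°
n=3: pose=(-1,7,E); sL=15/149, sR=3/26; mL=15/298, mR=3/52; mL+mR=837/7748 → advance +1; mR−mL=57/7748 → turn +1·90°
n=4: pose=(0,7,N); sL=12/121, sR=60/653; mL=6/121, mR=30/653; mL+mR=7548/79013 → advance +1; mR−mL=-288/79013 → turn -1·90°

0 60/481 60/521 30/481 30/521 -2 5 N
1 6/53 30/229 3/53 15/229 -2 6 E
2 60/541 4/39 30/541 2/39 -1 6 N
3 15/149 3/26 15/298 3/52 -1 7 E
4 12/121 60/653 6/121 30/653 0 7 N
final 0 8 E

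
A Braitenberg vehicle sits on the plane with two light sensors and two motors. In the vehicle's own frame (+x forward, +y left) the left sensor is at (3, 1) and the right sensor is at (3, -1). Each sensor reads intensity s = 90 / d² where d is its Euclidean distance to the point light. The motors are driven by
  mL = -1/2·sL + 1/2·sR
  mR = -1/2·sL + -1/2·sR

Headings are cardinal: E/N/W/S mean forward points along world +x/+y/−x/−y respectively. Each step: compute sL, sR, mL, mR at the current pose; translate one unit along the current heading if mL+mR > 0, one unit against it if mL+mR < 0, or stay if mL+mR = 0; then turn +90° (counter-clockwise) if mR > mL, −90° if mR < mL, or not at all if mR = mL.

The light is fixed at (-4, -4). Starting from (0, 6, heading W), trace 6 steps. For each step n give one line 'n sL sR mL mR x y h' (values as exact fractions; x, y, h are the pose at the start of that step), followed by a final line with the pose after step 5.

n=0: pose=(0,6,W); sL=45/41, sR=45/61; mL=-450/2501, mR=-2295/2501; mL+mR=-45/41 → advance -1; mR−mL=-45/61 → turn -1·90°
n=1: pose=(1,6,N); sL=18/37, sR=18/41; mL=-36/1517, mR=-702/1517; mL+mR=-18/37 → advance -1; mR−mL=-18/41 → turn -1·90°
n=2: pose=(1,5,E); sL=45/82, sR=45/64; mL=405/5248, mR=-3285/5248; mL+mR=-45/82 → advance -1; mR−mL=-45/64 → turn -1·90°
n=3: pose=(0,5,S); sL=90/61, sR=2; mL=16/61, mR=-106/61; mL+mR=-90/61 → advance -1; mR−mL=-2 → turn -1·90°
n=4: pose=(0,6,W); sL=45/41, sR=45/61; mL=-450/2501, mR=-2295/2501; mL+mR=-45/41 → advance -1; mR−mL=-45/61 → turn -1·90°
n=5: pose=(1,6,N); sL=18/37, sR=18/41; mL=-36/1517, mR=-702/1517; mL+mR=-18/37 → advance -1; mR−mL=-18/41 → turn -1·90°

0 45/41 45/61 -450/2501 -2295/2501 0 6 W
1 18/37 18/41 -36/1517 -702/1517 1 6 N
2 45/82 45/64 405/5248 -3285/5248 1 5 E
3 90/61 2 16/61 -106/61 0 5 S
4 45/41 45/61 -450/2501 -2295/2501 0 6 W
5 18/37 18/41 -36/1517 -702/1517 1 6 N
final 1 5 E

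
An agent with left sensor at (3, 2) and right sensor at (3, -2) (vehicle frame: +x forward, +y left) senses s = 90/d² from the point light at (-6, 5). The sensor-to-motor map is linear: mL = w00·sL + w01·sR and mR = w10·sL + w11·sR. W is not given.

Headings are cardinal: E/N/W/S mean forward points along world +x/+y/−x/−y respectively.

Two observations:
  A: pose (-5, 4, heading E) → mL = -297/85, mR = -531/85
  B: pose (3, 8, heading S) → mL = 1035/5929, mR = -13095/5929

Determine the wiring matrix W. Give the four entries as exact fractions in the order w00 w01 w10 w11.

-1 1/2 -1/2 -1

obs A: pose=(-5,4,E) → sL=90/17, sR=18/5, mL=-297/85, mR=-531/85
obs B: pose=(3,8,S) → sL=90/121, sR=90/49, mL=1035/5929, mR=-13095/5929
sensor matrix S = [[90/17, 18/5], [90/121, 90/49]]; det S = 710208/100793
solve [mL_A; mL_B] = S·[w00; w01] and [mR_A; mR_B] = S·[w10; w11]:
  w00 = -1, w01 = 1/2, w10 = -1/2, w11 = -1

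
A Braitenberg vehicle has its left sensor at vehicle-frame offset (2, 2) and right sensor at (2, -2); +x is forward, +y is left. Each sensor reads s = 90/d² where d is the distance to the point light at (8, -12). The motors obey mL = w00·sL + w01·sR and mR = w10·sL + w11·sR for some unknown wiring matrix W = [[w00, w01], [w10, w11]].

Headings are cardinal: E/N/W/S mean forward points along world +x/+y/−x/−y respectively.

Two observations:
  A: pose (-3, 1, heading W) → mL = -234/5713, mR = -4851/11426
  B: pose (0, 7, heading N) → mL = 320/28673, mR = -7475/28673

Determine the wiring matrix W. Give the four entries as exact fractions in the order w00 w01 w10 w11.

-1/2 1/2 -1 -1/2

obs A: pose=(-3,1,W) → sL=9/29, sR=45/197, mL=-234/5713, mR=-4851/11426
obs B: pose=(0,7,N) → sL=90/541, sR=10/53, mL=320/28673, mR=-7475/28673
sensor matrix S = [[9/29, 45/197], [90/541, 10/53]]; det S = 3367080/163808849
solve [mL_A; mL_B] = S·[w00; w01] and [mR_A; mR_B] = S·[w10; w11]:
  w00 = -1/2, w01 = 1/2, w10 = -1, w11 = -1/2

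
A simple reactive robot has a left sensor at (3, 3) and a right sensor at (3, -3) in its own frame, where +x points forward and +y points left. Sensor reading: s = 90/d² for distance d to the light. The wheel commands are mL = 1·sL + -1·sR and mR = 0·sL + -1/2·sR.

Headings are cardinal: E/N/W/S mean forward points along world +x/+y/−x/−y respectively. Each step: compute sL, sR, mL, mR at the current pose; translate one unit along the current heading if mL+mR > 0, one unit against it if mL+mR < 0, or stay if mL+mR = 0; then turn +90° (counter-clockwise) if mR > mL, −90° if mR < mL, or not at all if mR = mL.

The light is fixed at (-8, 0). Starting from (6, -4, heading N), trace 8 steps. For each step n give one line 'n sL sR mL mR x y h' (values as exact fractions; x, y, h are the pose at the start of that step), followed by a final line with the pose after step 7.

0 45/61 9/29 756/1769 -9/58 6 -4 N
1 90/289 18/65 648/18785 -9/65 6 -3 E
2 45/146 45/68 -1755/4964 -45/136 5 -3 S
3 90/257 90/281 2160/72217 -45/281 5 -2 E
4 9/25 45/53 -648/1325 -45/106 4 -2 S
5 90/229 90/241 1080/55189 -45/241 4 -1 E
6 45/106 9/8 -297/424 -9/16 3 -1 S
7 18/41 18/41 0 -9/41 3 0 E
final 2 0 S

n=0: pose=(6,-4,N); sL=45/61, sR=9/29; mL=756/1769, mR=-9/58; mL+mR=963/3538 → advance +1; mR−mL=-2061/3538 → turn -1·90°
n=1: pose=(6,-3,E); sL=90/289, sR=18/65; mL=648/18785, mR=-9/65; mL+mR=-1953/18785 → advance -1; mR−mL=-3249/18785 → turn -1·90°
n=2: pose=(5,-3,S); sL=45/146, sR=45/68; mL=-1755/4964, mR=-45/136; mL+mR=-6795/9928 → advance -1; mR−mL=225/9928 → turn +1·90°
n=3: pose=(5,-2,E); sL=90/257, sR=90/281; mL=2160/72217, mR=-45/281; mL+mR=-9405/72217 → advance -1; mR−mL=-13725/72217 → turn -1·90°
n=4: pose=(4,-2,S); sL=9/25, sR=45/53; mL=-648/1325, mR=-45/106; mL+mR=-2421/2650 → advance -1; mR−mL=171/2650 → turn +1·90°
n=5: pose=(4,-1,E); sL=90/229, sR=90/241; mL=1080/55189, mR=-45/241; mL+mR=-9225/55189 → advance -1; mR−mL=-11385/55189 → turn -1·90°
n=6: pose=(3,-1,S); sL=45/106, sR=9/8; mL=-297/424, mR=-9/16; mL+mR=-1071/848 → advance -1; mR−mL=117/848 → turn +1·90°
n=7: pose=(3,0,E); sL=18/41, sR=18/41; mL=0, mR=-9/41; mL+mR=-9/41 → advance -1; mR−mL=-9/41 → turn -1·90°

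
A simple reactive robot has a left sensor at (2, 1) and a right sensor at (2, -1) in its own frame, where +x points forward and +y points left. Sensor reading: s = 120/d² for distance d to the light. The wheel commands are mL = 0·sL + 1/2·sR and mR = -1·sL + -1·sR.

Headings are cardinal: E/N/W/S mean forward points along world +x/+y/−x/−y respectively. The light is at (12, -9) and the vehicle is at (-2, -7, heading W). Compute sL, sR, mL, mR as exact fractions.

120/257 24/53 12/53 -12528/13621

left sensor world pos  = (-4, -8); dL² = 257
right sensor world pos = (-4, -6); dR² = 265
sL = 120/257 = 120/257
sR = 120/265 = 24/53
mL = 0·sL + 1/2·sR = 12/53
mR = -1·sL + -1·sR = -12528/13621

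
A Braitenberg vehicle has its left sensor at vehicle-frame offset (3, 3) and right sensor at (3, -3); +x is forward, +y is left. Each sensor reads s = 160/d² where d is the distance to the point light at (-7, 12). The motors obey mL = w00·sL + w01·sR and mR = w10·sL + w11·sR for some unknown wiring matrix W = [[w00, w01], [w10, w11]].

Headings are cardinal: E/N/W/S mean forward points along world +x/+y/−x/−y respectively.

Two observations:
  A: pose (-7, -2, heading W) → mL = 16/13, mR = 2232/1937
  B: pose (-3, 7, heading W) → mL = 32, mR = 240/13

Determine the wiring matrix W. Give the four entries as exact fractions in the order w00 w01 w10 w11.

0 1 1 1/2

obs A: pose=(-7,-2,W) → sL=80/149, sR=16/13, mL=16/13, mR=2232/1937
obs B: pose=(-3,7,W) → sL=32/13, sR=32, mL=32, mR=240/13
sensor matrix S = [[80/149, 16/13], [32/13, 32]]; det S = 356352/25181
solve [mL_A; mL_B] = S·[w00; w01] and [mR_A; mR_B] = S·[w10; w11]:
  w00 = 0, w01 = 1, w10 = 1, w11 = 1/2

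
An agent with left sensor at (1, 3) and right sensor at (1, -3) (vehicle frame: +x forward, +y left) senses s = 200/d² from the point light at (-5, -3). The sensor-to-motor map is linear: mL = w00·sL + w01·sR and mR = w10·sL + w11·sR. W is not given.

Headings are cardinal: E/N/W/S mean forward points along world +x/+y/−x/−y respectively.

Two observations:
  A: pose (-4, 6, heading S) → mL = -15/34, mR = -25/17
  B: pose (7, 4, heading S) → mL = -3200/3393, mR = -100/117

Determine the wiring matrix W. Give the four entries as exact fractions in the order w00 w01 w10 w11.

obs A: pose=(-4,6,S) → sL=5/2, sR=50/17, mL=-15/34, mR=-25/17
obs B: pose=(7,4,S) → sL=200/261, sR=200/117, mL=-3200/3393, mR=-100/117
sensor matrix S = [[5/2, 50/17], [200/261, 200/117]]; det S = 116500/57681
solve [mL_A; mL_B] = S·[w00; w01] and [mR_A; mR_B] = S·[w10; w11]:
  w00 = 1, w01 = -1, w10 = 0, w11 = -1/2

1 -1 0 -1/2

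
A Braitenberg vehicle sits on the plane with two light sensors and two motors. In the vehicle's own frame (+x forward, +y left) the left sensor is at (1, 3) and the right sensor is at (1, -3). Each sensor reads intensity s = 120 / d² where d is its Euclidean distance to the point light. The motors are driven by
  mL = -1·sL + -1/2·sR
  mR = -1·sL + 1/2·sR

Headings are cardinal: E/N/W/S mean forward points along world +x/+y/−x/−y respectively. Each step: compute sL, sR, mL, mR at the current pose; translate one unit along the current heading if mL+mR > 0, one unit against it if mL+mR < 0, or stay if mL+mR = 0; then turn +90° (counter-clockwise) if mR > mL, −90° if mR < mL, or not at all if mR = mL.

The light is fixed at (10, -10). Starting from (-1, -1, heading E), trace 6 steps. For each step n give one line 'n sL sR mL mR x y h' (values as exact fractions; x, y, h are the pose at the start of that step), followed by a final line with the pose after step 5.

n=0: pose=(-1,-1,E); sL=30/61, sR=15/17; mL=-1935/2074, mR=-105/2074; mL+mR=-60/61 → advance -1; mR−mL=15/17 → turn +1·90°
n=1: pose=(-2,-1,N); sL=24/65, sR=120/181; mL=-8244/11765, mR=-444/11765; mL+mR=-48/65 → advance -1; mR−mL=120/181 → turn +1·90°
n=2: pose=(-2,-2,W); sL=60/97, sR=12/29; mL=-2322/2813, mR=-1158/2813; mL+mR=-120/97 → advance -1; mR−mL=12/29 → turn +1·90°
n=3: pose=(-1,-2,S); sL=120/113, sR=24/49; mL=-7236/5537, mR=-4524/5537; mL+mR=-240/113 → advance -1; mR−mL=24/49 → turn +1·90°
n=4: pose=(-1,-1,E); sL=30/61, sR=15/17; mL=-1935/2074, mR=-105/2074; mL+mR=-60/61 → advance -1; mR−mL=15/17 → turn +1·90°
n=5: pose=(-2,-1,N); sL=24/65, sR=120/181; mL=-8244/11765, mR=-444/11765; mL+mR=-48/65 → advance -1; mR−mL=120/181 → turn +1·90°

0 30/61 15/17 -1935/2074 -105/2074 -1 -1 E
1 24/65 120/181 -8244/11765 -444/11765 -2 -1 N
2 60/97 12/29 -2322/2813 -1158/2813 -2 -2 W
3 120/113 24/49 -7236/5537 -4524/5537 -1 -2 S
4 30/61 15/17 -1935/2074 -105/2074 -1 -1 E
5 24/65 120/181 -8244/11765 -444/11765 -2 -1 N
final -2 -2 W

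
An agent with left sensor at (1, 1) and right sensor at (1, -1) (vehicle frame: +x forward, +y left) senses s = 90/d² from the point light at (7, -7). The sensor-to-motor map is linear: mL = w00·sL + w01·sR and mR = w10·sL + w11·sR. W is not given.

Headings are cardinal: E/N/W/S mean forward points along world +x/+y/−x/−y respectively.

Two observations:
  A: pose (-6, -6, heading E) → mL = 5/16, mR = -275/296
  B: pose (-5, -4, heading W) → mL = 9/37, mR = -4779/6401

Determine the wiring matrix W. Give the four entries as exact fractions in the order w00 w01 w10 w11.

obs A: pose=(-6,-6,E) → sL=45/74, sR=5/8, mL=5/16, mR=-275/296
obs B: pose=(-5,-4,W) → sL=90/173, sR=18/37, mL=9/37, mR=-4779/6401
sensor matrix S = [[45/74, 5/8], [90/173, 18/37]]; det S = -27765/947348
solve [mL_A; mL_B] = S·[w00; w01] and [mR_A; mR_B] = S·[w10; w11]:
  w00 = 0, w01 = 1/2, w10 = -1/2, w11 = -1

0 1/2 -1/2 -1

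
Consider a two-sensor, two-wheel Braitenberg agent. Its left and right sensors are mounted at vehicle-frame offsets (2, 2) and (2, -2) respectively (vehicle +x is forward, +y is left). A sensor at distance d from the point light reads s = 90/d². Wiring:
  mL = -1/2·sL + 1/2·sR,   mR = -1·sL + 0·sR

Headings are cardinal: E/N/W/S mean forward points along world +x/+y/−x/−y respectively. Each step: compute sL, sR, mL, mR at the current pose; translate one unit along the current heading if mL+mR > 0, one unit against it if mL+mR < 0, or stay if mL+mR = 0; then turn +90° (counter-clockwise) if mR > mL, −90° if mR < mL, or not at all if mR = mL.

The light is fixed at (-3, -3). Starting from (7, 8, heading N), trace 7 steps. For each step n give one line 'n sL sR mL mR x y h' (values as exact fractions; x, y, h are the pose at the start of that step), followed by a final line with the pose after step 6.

0 90/233 90/313 -3600/72929 -90/233 7 8 N
1 5/16 45/104 25/416 -5/16 7 7 E
2 18/37 90/113 648/4181 -18/37 6 7 S
3 9/13 45/109 -198/1417 -9/13 6 8 W
4 90/233 90/313 -3600/72929 -90/233 7 8 N
5 5/16 45/104 25/416 -5/16 7 7 E
6 18/37 90/113 648/4181 -18/37 6 7 S
final 6 8 W

n=0: pose=(7,8,N); sL=90/233, sR=90/313; mL=-3600/72929, mR=-90/233; mL+mR=-31770/72929 → advance -1; mR−mL=-24570/72929 → turn -1·90°
n=1: pose=(7,7,E); sL=5/16, sR=45/104; mL=25/416, mR=-5/16; mL+mR=-105/416 → advance -1; mR−mL=-155/416 → turn -1·90°
n=2: pose=(6,7,S); sL=18/37, sR=90/113; mL=648/4181, mR=-18/37; mL+mR=-1386/4181 → advance -1; mR−mL=-2682/4181 → turn -1·90°
n=3: pose=(6,8,W); sL=9/13, sR=45/109; mL=-198/1417, mR=-9/13; mL+mR=-1179/1417 → advance -1; mR−mL=-783/1417 → turn -1·90°
n=4: pose=(7,8,N); sL=90/233, sR=90/313; mL=-3600/72929, mR=-90/233; mL+mR=-31770/72929 → advance -1; mR−mL=-24570/72929 → turn -1·90°
n=5: pose=(7,7,E); sL=5/16, sR=45/104; mL=25/416, mR=-5/16; mL+mR=-105/416 → advance -1; mR−mL=-155/416 → turn -1·90°
n=6: pose=(6,7,S); sL=18/37, sR=90/113; mL=648/4181, mR=-18/37; mL+mR=-1386/4181 → advance -1; mR−mL=-2682/4181 → turn -1·90°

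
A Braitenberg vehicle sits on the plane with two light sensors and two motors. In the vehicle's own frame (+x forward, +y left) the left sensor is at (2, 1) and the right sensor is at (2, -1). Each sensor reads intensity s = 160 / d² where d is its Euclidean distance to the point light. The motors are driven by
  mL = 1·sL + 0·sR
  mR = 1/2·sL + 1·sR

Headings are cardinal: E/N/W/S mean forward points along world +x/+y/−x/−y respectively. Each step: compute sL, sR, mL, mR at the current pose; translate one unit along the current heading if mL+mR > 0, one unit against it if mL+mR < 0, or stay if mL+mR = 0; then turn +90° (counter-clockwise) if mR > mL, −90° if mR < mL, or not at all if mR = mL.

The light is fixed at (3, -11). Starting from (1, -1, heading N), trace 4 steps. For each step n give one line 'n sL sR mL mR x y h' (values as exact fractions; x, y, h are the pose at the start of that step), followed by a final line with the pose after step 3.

n=0: pose=(1,-1,N); sL=160/153, sR=32/29; mL=160/153, mR=7216/4437; mL+mR=3952/1479 → advance +1; mR−mL=2576/4437 → turn +1·90°
n=1: pose=(1,0,W); sL=40/29, sR=1; mL=40/29, mR=49/29; mL+mR=89/29 → advance +1; mR−mL=9/29 → turn +1·90°
n=2: pose=(0,0,S); sL=32/17, sR=160/97; mL=32/17, mR=4272/1649; mL+mR=7376/1649 → advance +1; mR−mL=1168/1649 → turn +1·90°
n=3: pose=(0,-1,E); sL=80/61, sR=80/41; mL=80/61, mR=6520/2501; mL+mR=9800/2501 → advance +1; mR−mL=3240/2501 → turn +1·90°

0 160/153 32/29 160/153 7216/4437 1 -1 N
1 40/29 1 40/29 49/29 1 0 W
2 32/17 160/97 32/17 4272/1649 0 0 S
3 80/61 80/41 80/61 6520/2501 0 -1 E
final 1 -1 N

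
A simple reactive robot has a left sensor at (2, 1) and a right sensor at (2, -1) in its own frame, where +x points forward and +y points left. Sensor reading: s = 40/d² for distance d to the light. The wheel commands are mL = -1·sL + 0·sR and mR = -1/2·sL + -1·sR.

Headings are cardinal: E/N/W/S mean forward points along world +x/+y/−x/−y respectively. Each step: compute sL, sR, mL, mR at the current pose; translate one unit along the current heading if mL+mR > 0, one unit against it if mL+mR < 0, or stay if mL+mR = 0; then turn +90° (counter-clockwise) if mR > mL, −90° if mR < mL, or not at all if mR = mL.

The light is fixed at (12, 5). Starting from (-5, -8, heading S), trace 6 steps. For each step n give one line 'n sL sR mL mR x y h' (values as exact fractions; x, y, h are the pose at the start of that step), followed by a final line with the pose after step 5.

n=0: pose=(-5,-8,S); sL=40/481, sR=40/549; mL=-40/481, mR=-30220/264069; mL+mR=-52180/264069 → advance -1; mR−mL=-8260/264069 → turn -1·90°
n=1: pose=(-5,-7,W); sL=4/53, sR=20/241; mL=-4/53, mR=-1542/12773; mL+mR=-2506/12773 → advance -1; mR−mL=-578/12773 → turn -1·90°
n=2: pose=(-4,-7,N); sL=40/389, sR=8/65; mL=-40/389, mR=-4412/25285; mL+mR=-7012/25285 → advance -1; mR−mL=-1812/25285 → turn -1·90°
n=3: pose=(-4,-8,E); sL=2/17, sR=5/49; mL=-2/17, mR=-134/833; mL+mR=-232/833 → advance -1; mR−mL=-36/833 → turn -1·90°
n=4: pose=(-5,-8,S); sL=40/481, sR=40/549; mL=-40/481, mR=-30220/264069; mL+mR=-52180/264069 → advance -1; mR−mL=-8260/264069 → turn -1·90°
n=5: pose=(-5,-7,W); sL=4/53, sR=20/241; mL=-4/53, mR=-1542/12773; mL+mR=-2506/12773 → advance -1; mR−mL=-578/12773 → turn -1·90°

0 40/481 40/549 -40/481 -30220/264069 -5 -8 S
1 4/53 20/241 -4/53 -1542/12773 -5 -7 W
2 40/389 8/65 -40/389 -4412/25285 -4 -7 N
3 2/17 5/49 -2/17 -134/833 -4 -8 E
4 40/481 40/549 -40/481 -30220/264069 -5 -8 S
5 4/53 20/241 -4/53 -1542/12773 -5 -7 W
final -4 -7 N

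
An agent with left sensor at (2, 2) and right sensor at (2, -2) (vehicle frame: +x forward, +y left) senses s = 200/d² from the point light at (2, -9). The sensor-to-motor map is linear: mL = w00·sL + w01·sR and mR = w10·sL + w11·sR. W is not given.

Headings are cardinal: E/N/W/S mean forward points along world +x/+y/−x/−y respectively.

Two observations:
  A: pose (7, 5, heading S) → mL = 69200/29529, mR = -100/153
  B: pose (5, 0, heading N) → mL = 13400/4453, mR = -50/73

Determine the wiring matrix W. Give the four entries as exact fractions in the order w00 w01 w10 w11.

obs A: pose=(7,5,S) → sL=200/193, sR=200/153, mL=69200/29529, mR=-100/153
obs B: pose=(5,0,N) → sL=100/61, sR=100/73, mL=13400/4453, mR=-50/73
sensor matrix S = [[200/193, 200/153], [100/61, 100/73]]; det S = -95120000/131492637
solve [mL_A; mL_B] = S·[w00; w01] and [mR_A; mR_B] = S·[w10; w11]:
  w00 = 1, w01 = 1, w10 = 0, w11 = -1/2

1 1 0 -1/2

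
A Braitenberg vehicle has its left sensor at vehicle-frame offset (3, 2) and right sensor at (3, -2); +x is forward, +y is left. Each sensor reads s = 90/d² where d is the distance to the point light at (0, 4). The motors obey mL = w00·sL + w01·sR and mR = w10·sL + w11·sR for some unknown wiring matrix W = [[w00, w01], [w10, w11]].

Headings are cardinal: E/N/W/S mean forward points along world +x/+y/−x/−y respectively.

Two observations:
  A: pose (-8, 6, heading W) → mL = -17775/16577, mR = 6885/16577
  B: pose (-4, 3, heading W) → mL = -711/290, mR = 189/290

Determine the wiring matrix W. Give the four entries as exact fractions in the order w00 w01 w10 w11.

-1 -1/2 1 -1/2

obs A: pose=(-8,6,W) → sL=90/121, sR=90/137, mL=-17775/16577, mR=6885/16577
obs B: pose=(-4,3,W) → sL=45/29, sR=9/5, mL=-711/290, mR=189/290
sensor matrix S = [[90/121, 90/137], [45/29, 9/5]]; det S = 153576/480733
solve [mL_A; mL_B] = S·[w00; w01] and [mR_A; mR_B] = S·[w10; w11]:
  w00 = -1, w01 = -1/2, w10 = 1, w11 = -1/2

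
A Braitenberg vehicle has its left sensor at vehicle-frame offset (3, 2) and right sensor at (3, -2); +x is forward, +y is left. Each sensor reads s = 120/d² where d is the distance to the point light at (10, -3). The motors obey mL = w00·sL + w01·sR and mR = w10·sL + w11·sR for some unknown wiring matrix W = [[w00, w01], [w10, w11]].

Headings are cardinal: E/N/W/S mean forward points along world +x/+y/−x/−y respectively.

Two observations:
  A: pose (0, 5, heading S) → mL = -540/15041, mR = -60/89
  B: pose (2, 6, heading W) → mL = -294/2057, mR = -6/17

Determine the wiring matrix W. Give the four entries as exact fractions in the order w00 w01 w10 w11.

obs A: pose=(0,5,S) → sL=120/89, sR=120/169, mL=-540/15041, mR=-60/89
obs B: pose=(2,6,W) → sL=12/17, sR=60/121, mL=-294/2057, mR=-6/17
sensor matrix S = [[120/89, 120/169], [12/17, 60/121]]; det S = 5178240/30939337
solve [mL_A; mL_B] = S·[w00; w01] and [mR_A; mR_B] = S·[w10; w11]:
  w00 = 1/2, w01 = -1, w10 = -1/2, w11 = 0

1/2 -1 -1/2 0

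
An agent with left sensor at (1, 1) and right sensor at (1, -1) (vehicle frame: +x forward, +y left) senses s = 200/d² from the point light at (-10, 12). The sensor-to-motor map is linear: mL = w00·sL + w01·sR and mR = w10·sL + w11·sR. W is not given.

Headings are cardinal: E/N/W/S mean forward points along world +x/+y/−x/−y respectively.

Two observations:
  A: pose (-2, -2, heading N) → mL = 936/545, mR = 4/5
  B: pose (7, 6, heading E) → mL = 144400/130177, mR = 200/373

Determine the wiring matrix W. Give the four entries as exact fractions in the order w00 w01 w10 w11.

obs A: pose=(-2,-2,N) → sL=100/109, sR=4/5, mL=936/545, mR=4/5
obs B: pose=(7,6,E) → sL=200/349, sR=200/373, mL=144400/130177, mR=200/373
sensor matrix S = [[100/109, 4/5], [200/349, 200/373]]; det S = 474880/14189293
solve [mL_A; mL_B] = S·[w00; w01] and [mR_A; mR_B] = S·[w10; w11]:
  w00 = 1, w01 = 1, w10 = 0, w11 = 1

1 1 0 1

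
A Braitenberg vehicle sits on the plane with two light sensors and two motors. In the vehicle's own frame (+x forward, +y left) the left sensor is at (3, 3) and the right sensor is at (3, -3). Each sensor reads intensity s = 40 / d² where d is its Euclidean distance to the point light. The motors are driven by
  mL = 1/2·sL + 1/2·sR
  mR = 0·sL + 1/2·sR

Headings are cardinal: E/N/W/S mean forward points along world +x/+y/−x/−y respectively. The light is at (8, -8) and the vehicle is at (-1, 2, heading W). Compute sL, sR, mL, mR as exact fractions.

40/193 40/313 10120/60409 20/313

left sensor world pos  = (-4, -1); dL² = 193
right sensor world pos = (-4, 5); dR² = 313
sL = 40/193 = 40/193
sR = 40/313 = 40/313
mL = 1/2·sL + 1/2·sR = 10120/60409
mR = 0·sL + 1/2·sR = 20/313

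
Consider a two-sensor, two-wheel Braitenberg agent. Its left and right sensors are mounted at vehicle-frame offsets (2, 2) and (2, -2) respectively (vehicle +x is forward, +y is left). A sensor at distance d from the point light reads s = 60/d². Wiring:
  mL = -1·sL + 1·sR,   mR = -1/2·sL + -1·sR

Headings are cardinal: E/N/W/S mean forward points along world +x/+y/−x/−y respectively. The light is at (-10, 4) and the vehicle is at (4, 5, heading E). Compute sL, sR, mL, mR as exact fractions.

left sensor world pos  = (6, 7); dL² = 265
right sensor world pos = (6, 3); dR² = 257
sL = 60/265 = 12/53
sR = 60/257 = 60/257
mL = -1·sL + 1·sR = 96/13621
mR = -1/2·sL + -1·sR = -4722/13621

12/53 60/257 96/13621 -4722/13621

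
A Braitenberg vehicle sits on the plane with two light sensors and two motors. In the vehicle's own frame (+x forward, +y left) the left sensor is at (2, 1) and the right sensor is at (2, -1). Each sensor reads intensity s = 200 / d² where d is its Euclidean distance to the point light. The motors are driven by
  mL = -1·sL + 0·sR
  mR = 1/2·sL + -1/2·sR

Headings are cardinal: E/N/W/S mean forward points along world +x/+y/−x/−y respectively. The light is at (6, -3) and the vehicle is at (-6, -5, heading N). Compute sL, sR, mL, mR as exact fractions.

200/169 200/121 -200/169 -4800/20449

left sensor world pos  = (-7, -3); dL² = 169
right sensor world pos = (-5, -3); dR² = 121
sL = 200/169 = 200/169
sR = 200/121 = 200/121
mL = -1·sL + 0·sR = -200/169
mR = 1/2·sL + -1/2·sR = -4800/20449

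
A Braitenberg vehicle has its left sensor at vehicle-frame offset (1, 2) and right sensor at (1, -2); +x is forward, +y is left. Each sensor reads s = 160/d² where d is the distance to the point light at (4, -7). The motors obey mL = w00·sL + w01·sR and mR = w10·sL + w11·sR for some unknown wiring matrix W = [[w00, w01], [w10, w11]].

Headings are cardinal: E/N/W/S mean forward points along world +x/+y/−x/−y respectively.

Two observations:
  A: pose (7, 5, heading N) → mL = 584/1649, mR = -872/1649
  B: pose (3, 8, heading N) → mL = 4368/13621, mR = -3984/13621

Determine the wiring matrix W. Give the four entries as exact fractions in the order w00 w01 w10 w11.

-1/2 1 -1 1/2

obs A: pose=(7,5,N) → sL=16/17, sR=80/97, mL=584/1649, mR=-872/1649
obs B: pose=(3,8,N) → sL=32/53, sR=160/257, mL=4368/13621, mR=-3984/13621
sensor matrix S = [[16/17, 80/97], [32/53, 160/257]]; det S = 1976320/22461029
solve [mL_A; mL_B] = S·[w00; w01] and [mR_A; mR_B] = S·[w10; w11]:
  w00 = -1/2, w01 = 1, w10 = -1, w11 = 1/2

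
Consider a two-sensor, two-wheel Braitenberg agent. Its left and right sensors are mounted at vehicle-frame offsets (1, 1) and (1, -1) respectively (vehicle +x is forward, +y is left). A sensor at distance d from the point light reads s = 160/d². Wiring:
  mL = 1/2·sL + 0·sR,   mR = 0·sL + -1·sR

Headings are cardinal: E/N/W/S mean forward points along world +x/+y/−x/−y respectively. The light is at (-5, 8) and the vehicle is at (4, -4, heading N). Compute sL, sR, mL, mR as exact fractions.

32/37 160/221 16/37 -160/221

left sensor world pos  = (3, -3); dL² = 185
right sensor world pos = (5, -3); dR² = 221
sL = 160/185 = 32/37
sR = 160/221 = 160/221
mL = 1/2·sL + 0·sR = 16/37
mR = 0·sL + -1·sR = -160/221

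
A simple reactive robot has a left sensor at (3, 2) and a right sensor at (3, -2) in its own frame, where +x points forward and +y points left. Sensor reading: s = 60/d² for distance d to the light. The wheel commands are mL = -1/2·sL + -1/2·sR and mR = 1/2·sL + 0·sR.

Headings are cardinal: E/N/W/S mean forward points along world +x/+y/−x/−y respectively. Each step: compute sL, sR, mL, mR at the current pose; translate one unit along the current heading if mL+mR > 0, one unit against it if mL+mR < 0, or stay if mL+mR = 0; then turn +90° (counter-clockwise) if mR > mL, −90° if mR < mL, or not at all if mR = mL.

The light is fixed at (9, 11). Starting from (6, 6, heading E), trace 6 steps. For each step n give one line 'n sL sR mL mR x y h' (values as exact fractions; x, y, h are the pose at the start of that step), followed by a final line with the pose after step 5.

n=0: pose=(6,6,E); sL=20/3, sR=60/49; mL=-580/147, mR=10/3; mL+mR=-30/49 → advance -1; mR−mL=1070/147 → turn +1·90°
n=1: pose=(5,6,N); sL=3/2, sR=15/2; mL=-9/2, mR=3/4; mL+mR=-15/4 → advance -1; mR−mL=21/4 → turn +1·90°
n=2: pose=(5,5,W); sL=60/113, sR=12/13; mL=-1068/1469, mR=30/113; mL+mR=-6/13 → advance -1; mR−mL=1458/1469 → turn +1·90°
n=3: pose=(6,5,S); sL=30/41, sR=30/53; mL=-1410/2173, mR=15/41; mL+mR=-15/53 → advance -1; mR−mL=2205/2173 → turn +1·90°
n=4: pose=(6,6,E); sL=20/3, sR=60/49; mL=-580/147, mR=10/3; mL+mR=-30/49 → advance -1; mR−mL=1070/147 → turn +1·90°
n=5: pose=(5,6,N); sL=3/2, sR=15/2; mL=-9/2, mR=3/4; mL+mR=-15/4 → advance -1; mR−mL=21/4 → turn +1·90°

0 20/3 60/49 -580/147 10/3 6 6 E
1 3/2 15/2 -9/2 3/4 5 6 N
2 60/113 12/13 -1068/1469 30/113 5 5 W
3 30/41 30/53 -1410/2173 15/41 6 5 S
4 20/3 60/49 -580/147 10/3 6 6 E
5 3/2 15/2 -9/2 3/4 5 6 N
final 5 5 W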